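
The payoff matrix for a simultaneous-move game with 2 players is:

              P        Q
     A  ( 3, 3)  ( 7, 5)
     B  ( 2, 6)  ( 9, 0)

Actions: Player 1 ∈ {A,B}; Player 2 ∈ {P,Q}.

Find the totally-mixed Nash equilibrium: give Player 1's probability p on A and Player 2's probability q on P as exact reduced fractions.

P1 indiff ⇒ q·3+(1-q)·7 = q·2+(1-q)·9 ⇒ q(1) = (1-q)(2) ⇒ q = 2/3
P2 indiff ⇒ p·3+(1-p)·6 = p·5+(1-p)·0 ⇒ p(-2) = (1-p)(-6) ⇒ p = 3/4

(p,q) = (3/4, 2/3)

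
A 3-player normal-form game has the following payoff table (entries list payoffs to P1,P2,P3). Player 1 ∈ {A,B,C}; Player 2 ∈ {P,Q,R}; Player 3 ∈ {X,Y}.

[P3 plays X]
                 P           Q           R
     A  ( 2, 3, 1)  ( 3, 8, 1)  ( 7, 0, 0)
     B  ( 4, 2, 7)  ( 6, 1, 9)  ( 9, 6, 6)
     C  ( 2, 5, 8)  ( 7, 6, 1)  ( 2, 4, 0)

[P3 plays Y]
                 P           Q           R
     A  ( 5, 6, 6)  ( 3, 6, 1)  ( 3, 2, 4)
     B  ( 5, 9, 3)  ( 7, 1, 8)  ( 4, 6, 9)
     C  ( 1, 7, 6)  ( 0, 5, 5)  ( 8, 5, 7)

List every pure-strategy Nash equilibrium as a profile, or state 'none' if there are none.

PSNE = {(A,P,Y)}

(A,P,X): not NE [P1→B gives 4>2; P2→Q gives 8>3; P3→Y gives 6>1]
(A,P,Y): NE
(A,Q,X): not NE [P1→C gives 7>3]
(A,Q,Y): not NE [P1→B gives 7>3]
(A,R,X): not NE [P1→B gives 9>7; P2→Q gives 8>0; P3→Y gives 4>0]
(A,R,Y): not NE [P1→C gives 8>3; P2→Q gives 6>2]
(B,P,X): not NE [P2→R gives 6>2]
(B,P,Y): not NE [P3→X gives 7>3]
(B,Q,X): not NE [P1→C gives 7>6; P2→R gives 6>1]
(B,Q,Y): not NE [P2→P gives 9>1; P3→X gives 9>8]
(B,R,X): not NE [P3→Y gives 9>6]
(B,R,Y): not NE [P1→C gives 8>4; P2→P gives 9>6]
(C,P,X): not NE [P1→B gives 4>2; P2→Q gives 6>5]
(C,P,Y): not NE [P1→B gives 5>1; P3→X gives 8>6]
(C,Q,X): not NE [P3→Y gives 5>1]
(C,Q,Y): not NE [P1→B gives 7>0; P2→P gives 7>5]
(C,R,X): not NE [P1→B gives 9>2; P2→Q gives 6>4; P3→Y gives 7>0]
(C,R,Y): not NE [P2→P gives 7>5]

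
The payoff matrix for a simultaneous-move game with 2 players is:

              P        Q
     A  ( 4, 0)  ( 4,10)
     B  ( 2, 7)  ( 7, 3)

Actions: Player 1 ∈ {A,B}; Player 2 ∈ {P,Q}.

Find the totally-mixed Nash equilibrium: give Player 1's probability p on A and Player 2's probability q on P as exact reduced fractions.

P1 indiff ⇒ q·4+(1-q)·4 = q·2+(1-q)·7 ⇒ q(2) = (1-q)(3) ⇒ q = 3/5
P2 indiff ⇒ p·0+(1-p)·7 = p·10+(1-p)·3 ⇒ p(-10) = (1-p)(-4) ⇒ p = 2/7

p=2/7, q=3/5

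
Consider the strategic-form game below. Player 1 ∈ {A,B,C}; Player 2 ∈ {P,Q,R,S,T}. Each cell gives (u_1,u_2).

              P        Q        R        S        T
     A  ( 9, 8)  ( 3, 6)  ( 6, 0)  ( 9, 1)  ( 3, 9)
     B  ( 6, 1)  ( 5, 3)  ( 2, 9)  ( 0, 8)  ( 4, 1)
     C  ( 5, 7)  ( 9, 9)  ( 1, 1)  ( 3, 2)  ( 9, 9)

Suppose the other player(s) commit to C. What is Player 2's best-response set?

u_2(P vs C) = 7
u_2(Q vs C) = 9
u_2(R vs C) = 1
u_2(S vs C) = 2
u_2(T vs C) = 9
max payoff 9 at {Q,T}

argmax u_2 = {Q,T}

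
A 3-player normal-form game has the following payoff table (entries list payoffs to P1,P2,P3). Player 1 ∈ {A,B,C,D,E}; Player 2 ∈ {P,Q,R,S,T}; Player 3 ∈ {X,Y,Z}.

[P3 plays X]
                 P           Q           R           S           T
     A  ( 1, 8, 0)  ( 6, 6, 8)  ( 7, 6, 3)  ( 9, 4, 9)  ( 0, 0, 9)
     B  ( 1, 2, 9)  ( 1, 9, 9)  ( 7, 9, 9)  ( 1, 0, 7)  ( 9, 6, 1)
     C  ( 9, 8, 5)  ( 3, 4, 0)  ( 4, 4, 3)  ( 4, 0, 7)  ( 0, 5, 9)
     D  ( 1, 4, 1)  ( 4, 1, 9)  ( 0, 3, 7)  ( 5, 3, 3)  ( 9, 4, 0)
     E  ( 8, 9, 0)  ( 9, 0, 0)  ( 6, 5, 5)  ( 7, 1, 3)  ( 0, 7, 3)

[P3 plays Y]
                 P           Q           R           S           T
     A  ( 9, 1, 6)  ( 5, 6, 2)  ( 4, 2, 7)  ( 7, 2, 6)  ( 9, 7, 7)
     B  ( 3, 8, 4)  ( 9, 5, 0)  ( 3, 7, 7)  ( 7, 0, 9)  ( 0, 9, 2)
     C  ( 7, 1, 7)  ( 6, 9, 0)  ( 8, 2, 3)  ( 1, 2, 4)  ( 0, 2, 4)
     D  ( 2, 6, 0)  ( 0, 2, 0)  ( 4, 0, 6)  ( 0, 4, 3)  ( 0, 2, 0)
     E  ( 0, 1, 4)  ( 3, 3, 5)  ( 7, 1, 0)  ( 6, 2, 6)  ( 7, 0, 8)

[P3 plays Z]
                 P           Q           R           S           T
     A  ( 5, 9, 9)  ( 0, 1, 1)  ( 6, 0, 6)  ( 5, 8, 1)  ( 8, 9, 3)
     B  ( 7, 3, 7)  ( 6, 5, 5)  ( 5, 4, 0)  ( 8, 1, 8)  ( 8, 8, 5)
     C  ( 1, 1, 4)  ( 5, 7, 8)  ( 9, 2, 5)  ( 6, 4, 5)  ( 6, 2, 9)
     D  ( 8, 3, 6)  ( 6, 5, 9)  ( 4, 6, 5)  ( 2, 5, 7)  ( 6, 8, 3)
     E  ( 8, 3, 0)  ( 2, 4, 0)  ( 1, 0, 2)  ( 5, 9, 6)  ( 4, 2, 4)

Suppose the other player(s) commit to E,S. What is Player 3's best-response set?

BR_3 = {Y,Z}

u_3(X vs E,S) = 3
u_3(Y vs E,S) = 6
u_3(Z vs E,S) = 6
max payoff 6 at {Y,Z}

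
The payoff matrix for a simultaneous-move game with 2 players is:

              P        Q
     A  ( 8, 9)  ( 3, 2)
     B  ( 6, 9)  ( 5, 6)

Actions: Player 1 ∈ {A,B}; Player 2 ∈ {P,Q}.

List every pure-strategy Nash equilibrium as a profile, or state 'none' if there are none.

Nash profiles: (A,P)

(A,P): NE
(A,Q): not NE [P1→B gives 5>3; P2→P gives 9>2]
(B,P): not NE [P1→A gives 8>6]
(B,Q): not NE [P2→P gives 9>6]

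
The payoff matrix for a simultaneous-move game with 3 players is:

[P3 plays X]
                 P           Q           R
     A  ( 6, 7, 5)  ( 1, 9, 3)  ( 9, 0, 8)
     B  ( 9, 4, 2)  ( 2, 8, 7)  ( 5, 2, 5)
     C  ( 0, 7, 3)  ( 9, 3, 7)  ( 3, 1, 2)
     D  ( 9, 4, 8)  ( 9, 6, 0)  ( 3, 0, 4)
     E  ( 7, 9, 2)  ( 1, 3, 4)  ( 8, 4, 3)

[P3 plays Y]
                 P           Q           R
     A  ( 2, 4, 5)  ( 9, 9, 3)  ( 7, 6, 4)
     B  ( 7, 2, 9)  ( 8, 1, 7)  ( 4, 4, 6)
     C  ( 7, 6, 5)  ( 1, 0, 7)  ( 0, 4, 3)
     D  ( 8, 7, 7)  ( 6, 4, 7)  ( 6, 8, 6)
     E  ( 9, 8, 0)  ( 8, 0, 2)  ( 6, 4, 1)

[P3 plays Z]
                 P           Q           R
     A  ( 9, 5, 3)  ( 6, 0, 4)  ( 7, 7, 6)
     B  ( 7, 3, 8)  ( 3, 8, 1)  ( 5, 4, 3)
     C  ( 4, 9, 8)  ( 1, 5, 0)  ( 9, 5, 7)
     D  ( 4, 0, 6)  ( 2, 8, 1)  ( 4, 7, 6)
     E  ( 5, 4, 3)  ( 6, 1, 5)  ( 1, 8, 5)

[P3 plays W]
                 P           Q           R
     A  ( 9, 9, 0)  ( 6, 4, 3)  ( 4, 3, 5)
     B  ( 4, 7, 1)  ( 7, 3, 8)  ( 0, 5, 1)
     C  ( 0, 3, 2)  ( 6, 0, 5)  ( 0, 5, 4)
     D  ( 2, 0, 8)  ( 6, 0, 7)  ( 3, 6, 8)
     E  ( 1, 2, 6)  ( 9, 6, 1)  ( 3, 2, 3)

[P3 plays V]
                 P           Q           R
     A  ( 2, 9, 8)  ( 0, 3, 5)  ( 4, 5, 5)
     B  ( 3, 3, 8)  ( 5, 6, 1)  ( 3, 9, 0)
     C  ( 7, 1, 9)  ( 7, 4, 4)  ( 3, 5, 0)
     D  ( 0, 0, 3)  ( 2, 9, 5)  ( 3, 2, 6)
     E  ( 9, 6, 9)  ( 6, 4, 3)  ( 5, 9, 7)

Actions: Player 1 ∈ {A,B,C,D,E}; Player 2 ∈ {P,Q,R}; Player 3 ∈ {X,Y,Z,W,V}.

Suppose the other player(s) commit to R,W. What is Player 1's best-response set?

argmax u_1 = {A}

u_1(A vs R,W) = 4
u_1(B vs R,W) = 0
u_1(C vs R,W) = 0
u_1(D vs R,W) = 3
u_1(E vs R,W) = 3
max payoff 4 at {A}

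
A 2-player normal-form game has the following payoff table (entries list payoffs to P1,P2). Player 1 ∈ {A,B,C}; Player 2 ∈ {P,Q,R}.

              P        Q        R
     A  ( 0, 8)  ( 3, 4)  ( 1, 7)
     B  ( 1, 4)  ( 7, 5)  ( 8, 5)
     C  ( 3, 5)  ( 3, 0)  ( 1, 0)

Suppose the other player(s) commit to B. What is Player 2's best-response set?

u_2(P vs B) = 4
u_2(Q vs B) = 5
u_2(R vs B) = 5
max payoff 5 at {Q,R}

BR_2 = {Q,R}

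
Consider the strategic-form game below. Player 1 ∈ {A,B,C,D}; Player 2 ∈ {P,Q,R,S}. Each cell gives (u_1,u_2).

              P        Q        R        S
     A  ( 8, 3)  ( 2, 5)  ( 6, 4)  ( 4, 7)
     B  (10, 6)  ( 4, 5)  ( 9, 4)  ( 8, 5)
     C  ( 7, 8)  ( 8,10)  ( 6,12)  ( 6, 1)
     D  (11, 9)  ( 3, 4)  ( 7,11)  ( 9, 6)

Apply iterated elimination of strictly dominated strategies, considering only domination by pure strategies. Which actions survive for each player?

P1 drop A (B beats it: P:10>8 Q:4>2 R:9>6 S:8>4)
P2 drop S (P beats it: B:6>5 C:8>1 D:9>6)
P1→{B,C,D} P2→{P,Q,R}

Remaining: P1:{B,C,D} P2:{P,Q,R}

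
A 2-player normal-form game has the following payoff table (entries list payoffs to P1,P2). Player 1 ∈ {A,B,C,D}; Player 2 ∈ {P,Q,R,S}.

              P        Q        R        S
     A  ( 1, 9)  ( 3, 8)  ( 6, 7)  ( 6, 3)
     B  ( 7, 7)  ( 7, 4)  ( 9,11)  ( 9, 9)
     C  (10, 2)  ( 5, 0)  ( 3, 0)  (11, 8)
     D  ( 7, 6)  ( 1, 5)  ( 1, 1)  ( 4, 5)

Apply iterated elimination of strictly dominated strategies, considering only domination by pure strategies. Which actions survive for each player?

P1 drop A (B beats it: P:7>1 Q:7>3 R:9>6 S:9>6)
P1 drop D (C beats it: P:10>7 Q:5>1 R:3>1 S:11>4)
P2 drop P (S beats it: B:9>7 C:8>2)
P2 drop Q (S beats it: B:9>4 C:8>0)
P1→{B,C} P2→{R,S}

IESDS → P1:{B,C} P2:{R,S}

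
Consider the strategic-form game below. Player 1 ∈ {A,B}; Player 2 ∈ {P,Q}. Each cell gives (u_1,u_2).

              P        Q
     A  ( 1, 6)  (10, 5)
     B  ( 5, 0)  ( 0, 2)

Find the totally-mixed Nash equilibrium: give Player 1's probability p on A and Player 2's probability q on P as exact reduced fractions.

P1 mixes 2/3 on A; P2 mixes 5/7 on P

P1 indiff ⇒ q·1+(1-q)·10 = q·5+(1-q)·0 ⇒ q(-4) = (1-q)(-10) ⇒ q = 5/7
P2 indiff ⇒ p·6+(1-p)·0 = p·5+(1-p)·2 ⇒ p(1) = (1-p)(2) ⇒ p = 2/3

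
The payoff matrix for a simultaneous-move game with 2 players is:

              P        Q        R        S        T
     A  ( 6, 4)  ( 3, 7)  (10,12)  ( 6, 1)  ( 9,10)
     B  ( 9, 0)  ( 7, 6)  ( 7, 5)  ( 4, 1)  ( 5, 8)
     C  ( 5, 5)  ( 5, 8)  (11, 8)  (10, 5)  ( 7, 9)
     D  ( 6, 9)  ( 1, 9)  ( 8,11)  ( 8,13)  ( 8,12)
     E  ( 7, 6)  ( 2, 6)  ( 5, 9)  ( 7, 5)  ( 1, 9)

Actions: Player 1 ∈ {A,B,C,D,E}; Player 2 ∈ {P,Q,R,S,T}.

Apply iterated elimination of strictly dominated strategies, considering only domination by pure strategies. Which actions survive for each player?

Survivors P1:{A,C,D} P2:{R,S,T}

P2 drop P (R beats it: A:12>4 B:5>0 C:8>5 D:11>9 E:9>6)
P1 drop E (C beats it: Q:5>2 R:11>5 S:10>7 T:7>1)
P2 drop Q (T beats it: A:10>7 B:8>6 C:9>8 D:12>9)
P1 drop B (A beats it: R:10>7 S:6>4 T:9>5)
P1→{A,C,D} P2→{R,S,T}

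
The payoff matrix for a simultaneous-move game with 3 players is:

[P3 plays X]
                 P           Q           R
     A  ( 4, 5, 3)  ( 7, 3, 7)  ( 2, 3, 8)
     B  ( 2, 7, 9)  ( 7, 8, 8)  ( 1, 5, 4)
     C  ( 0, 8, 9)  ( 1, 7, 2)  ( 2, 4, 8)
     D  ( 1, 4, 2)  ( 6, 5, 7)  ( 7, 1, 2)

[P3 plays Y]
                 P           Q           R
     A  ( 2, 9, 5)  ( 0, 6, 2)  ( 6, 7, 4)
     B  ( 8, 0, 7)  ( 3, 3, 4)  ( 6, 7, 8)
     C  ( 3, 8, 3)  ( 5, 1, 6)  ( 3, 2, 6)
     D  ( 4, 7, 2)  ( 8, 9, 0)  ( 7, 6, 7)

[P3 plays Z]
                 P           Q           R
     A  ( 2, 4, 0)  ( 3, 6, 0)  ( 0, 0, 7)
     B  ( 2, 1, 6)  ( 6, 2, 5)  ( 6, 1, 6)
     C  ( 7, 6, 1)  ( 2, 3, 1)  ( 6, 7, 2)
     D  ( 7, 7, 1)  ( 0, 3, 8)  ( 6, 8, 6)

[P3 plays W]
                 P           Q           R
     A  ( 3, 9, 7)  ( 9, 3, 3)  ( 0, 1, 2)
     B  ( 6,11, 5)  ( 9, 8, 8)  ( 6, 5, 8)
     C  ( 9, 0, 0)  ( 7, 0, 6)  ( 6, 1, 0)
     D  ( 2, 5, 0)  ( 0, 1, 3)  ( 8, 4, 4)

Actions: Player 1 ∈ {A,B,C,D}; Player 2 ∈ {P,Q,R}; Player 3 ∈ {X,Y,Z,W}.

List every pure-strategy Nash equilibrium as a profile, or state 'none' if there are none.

(A,P,X): not NE [P3→W gives 7>3]
(A,P,Y): not NE [P1→B gives 8>2; P3→W gives 7>5]
(A,P,Z): not NE [P1→D gives 7>2; P2→Q gives 6>4; P3→W gives 7>0]
(A,P,W): not NE [P1→C gives 9>3]
(A,Q,X): not NE [P2→P gives 5>3]
(A,Q,Y): not NE [P1→D gives 8>0; P2→P gives 9>6; P3→X gives 7>2]
(A,Q,Z): not NE [P1→B gives 6>3; P3→X gives 7>0]
(A,Q,W): not NE [P2→P gives 9>3; P3→X gives 7>3]
(A,R,X): not NE [P1→D gives 7>2; P2→P gives 5>3]
(A,R,Y): not NE [P1→D gives 7>6; P2→P gives 9>7; P3→X gives 8>4]
(A,R,Z): not NE [P1→D gives 6>0; P2→Q gives 6>0; P3→X gives 8>7]
(A,R,W): not NE [P1→D gives 8>0; P2→P gives 9>1; P3→X gives 8>2]
(B,P,X): not NE [P1→A gives 4>2; P2→Q gives 8>7]
(B,P,Y): not NE [P2→R gives 7>0; P3→X gives 9>7]
(B,P,Z): not NE [P1→D gives 7>2; P2→Q gives 2>1; P3→X gives 9>6]
(B,P,W): not NE [P1→C gives 9>6; P3→X gives 9>5]
(B,Q,X): NE
(B,Q,Y): not NE [P1→D gives 8>3; P2→R gives 7>3; P3→W gives 8>4]
(B,Q,Z): not NE [P3→W gives 8>5]
(B,Q,W): not NE [P2→P gives 11>8]
(B,R,X): not NE [P1→D gives 7>1; P2→Q gives 8>5; P3→W gives 8>4]
(B,R,Y): not NE [P1→D gives 7>6]
(B,R,Z): not NE [P2→Q gives 2>1; P3→W gives 8>6]
(B,R,W): not NE [P1→D gives 8>6; P2→P gives 11>5]
(C,P,X): not NE [P1→A gives 4>0]
(C,P,Y): not NE [P1→B gives 8>3; P3→X gives 9>3]
(C,P,Z): not NE [P2→R gives 7>6; P3→X gives 9>1]
(C,P,W): not NE [P2→R gives 1>0; P3→X gives 9>0]
(C,Q,X): not NE [P1→B gives 7>1; P2→P gives 8>7; P3→W gives 6>2]
(C,Q,Y): not NE [P1→D gives 8>5; P2→P gives 8>1]
(C,Q,Z): not NE [P1→B gives 6>2; P2→R gives 7>3; P3→W gives 6>1]
(C,Q,W): not NE [P1→B gives 9>7; P2→R gives 1>0]
(C,R,X): not NE [P1→D gives 7>2; P2→P gives 8>4]
(C,R,Y): not NE [P1→D gives 7>3; P2→P gives 8>2; P3→X gives 8>6]
(C,R,Z): not NE [P3→X gives 8>2]
(C,R,W): not NE [P1→D gives 8>6; P3→X gives 8>0]
(D,P,X): not NE [P1→A gives 4>1; P2→Q gives 5>4]
(D,P,Y): not NE [P1→B gives 8>4; P2→Q gives 9>7]
(D,P,Z): not NE [P2→R gives 8>7; P3→Y gives 2>1]
(D,P,W): not NE [P1→C gives 9>2; P3→Y gives 2>0]
(D,Q,X): not NE [P1→B gives 7>6; P3→Z gives 8>7]
(D,Q,Y): not NE [P3→Z gives 8>0]
(D,Q,Z): not NE [P1→B gives 6>0; P2→R gives 8>3]
(D,Q,W): not NE [P1→B gives 9>0; P2→P gives 5>1; P3→Z gives 8>3]
(D,R,X): not NE [P2→Q gives 5>1; P3→Y gives 7>2]
(D,R,Y): not NE [P2→Q gives 9>6]
(D,R,Z): not NE [P3→Y gives 7>6]
(D,R,W): not NE [P2→P gives 5>4; P3→Y gives 7>4]

NE set: (B,Q,X)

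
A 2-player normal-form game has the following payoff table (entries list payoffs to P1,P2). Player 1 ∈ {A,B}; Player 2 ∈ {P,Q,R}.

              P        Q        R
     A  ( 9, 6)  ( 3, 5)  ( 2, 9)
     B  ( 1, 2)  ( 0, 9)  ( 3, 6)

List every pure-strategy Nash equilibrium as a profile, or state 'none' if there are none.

(A,P): not NE [P2→R gives 9>6]
(A,Q): not NE [P2→R gives 9>5]
(A,R): not NE [P1→B gives 3>2]
(B,P): not NE [P1→A gives 9>1; P2→Q gives 9>2]
(B,Q): not NE [P1→A gives 3>0]
(B,R): not NE [P2→Q gives 9>6]

No pure NE.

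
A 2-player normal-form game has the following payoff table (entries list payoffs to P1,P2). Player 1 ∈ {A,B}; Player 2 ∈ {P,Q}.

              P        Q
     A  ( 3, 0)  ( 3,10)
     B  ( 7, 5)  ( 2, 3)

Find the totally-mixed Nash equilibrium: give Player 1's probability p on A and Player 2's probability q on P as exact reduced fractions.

P1 indiff ⇒ q·3+(1-q)·3 = q·7+(1-q)·2 ⇒ q(-4) = (1-q)(-1) ⇒ q = 1/5
P2 indiff ⇒ p·0+(1-p)·5 = p·10+(1-p)·3 ⇒ p(-10) = (1-p)(-2) ⇒ p = 1/6

(p,q) = (1/6, 1/5)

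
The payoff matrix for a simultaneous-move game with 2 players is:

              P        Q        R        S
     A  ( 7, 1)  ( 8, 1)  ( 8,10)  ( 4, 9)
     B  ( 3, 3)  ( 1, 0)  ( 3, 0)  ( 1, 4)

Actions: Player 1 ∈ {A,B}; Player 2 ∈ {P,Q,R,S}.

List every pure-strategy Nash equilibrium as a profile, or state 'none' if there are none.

(A,P): not NE [P2→R gives 10>1]
(A,Q): not NE [P2→R gives 10>1]
(A,R): NE
(A,S): not NE [P2→R gives 10>9]
(B,P): not NE [P1→A gives 7>3; P2→S gives 4>3]
(B,Q): not NE [P1→A gives 8>1; P2→S gives 4>0]
(B,R): not NE [P1→A gives 8>3; P2→S gives 4>0]
(B,S): not NE [P1→A gives 4>1]

NE set: (A,R)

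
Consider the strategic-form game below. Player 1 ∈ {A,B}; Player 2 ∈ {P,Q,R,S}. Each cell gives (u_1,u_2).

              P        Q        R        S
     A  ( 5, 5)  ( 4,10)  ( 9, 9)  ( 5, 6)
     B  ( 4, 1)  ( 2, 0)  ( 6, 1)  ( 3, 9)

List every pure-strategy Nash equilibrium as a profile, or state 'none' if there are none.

(A,P): not NE [P2→Q gives 10>5]
(A,Q): NE
(A,R): not NE [P2→Q gives 10>9]
(A,S): not NE [P2→Q gives 10>6]
(B,P): not NE [P1→A gives 5>4; P2→S gives 9>1]
(B,Q): not NE [P1→A gives 4>2; P2→S gives 9>0]
(B,R): not NE [P1→A gives 9>6; P2→S gives 9>1]
(B,S): not NE [P1→A gives 5>3]

PSNE = {(A,Q)}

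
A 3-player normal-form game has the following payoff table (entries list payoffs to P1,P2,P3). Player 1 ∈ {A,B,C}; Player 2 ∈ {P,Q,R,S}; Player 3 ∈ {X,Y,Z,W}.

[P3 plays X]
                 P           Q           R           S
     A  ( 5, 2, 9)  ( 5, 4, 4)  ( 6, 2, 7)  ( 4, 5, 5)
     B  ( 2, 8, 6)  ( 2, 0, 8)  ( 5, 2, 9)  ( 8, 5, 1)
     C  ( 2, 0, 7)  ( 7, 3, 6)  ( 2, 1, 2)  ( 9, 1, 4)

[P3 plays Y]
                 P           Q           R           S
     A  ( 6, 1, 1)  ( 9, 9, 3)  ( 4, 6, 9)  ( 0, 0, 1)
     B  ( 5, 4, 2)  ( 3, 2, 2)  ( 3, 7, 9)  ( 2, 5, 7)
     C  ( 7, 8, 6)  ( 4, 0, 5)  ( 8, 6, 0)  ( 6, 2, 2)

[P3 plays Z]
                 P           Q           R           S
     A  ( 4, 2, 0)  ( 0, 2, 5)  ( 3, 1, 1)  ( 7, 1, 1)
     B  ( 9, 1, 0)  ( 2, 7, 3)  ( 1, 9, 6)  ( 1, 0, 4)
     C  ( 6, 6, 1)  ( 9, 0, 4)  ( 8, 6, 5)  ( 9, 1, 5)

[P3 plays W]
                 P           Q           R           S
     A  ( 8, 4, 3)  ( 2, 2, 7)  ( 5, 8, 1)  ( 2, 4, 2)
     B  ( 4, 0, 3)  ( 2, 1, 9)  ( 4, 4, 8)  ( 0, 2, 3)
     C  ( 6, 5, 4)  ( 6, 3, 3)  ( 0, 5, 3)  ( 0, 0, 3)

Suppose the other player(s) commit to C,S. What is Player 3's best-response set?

u_3(X vs C,S) = 4
u_3(Y vs C,S) = 2
u_3(Z vs C,S) = 5
u_3(W vs C,S) = 3
max payoff 5 at {Z}

argmax u_3 = {Z}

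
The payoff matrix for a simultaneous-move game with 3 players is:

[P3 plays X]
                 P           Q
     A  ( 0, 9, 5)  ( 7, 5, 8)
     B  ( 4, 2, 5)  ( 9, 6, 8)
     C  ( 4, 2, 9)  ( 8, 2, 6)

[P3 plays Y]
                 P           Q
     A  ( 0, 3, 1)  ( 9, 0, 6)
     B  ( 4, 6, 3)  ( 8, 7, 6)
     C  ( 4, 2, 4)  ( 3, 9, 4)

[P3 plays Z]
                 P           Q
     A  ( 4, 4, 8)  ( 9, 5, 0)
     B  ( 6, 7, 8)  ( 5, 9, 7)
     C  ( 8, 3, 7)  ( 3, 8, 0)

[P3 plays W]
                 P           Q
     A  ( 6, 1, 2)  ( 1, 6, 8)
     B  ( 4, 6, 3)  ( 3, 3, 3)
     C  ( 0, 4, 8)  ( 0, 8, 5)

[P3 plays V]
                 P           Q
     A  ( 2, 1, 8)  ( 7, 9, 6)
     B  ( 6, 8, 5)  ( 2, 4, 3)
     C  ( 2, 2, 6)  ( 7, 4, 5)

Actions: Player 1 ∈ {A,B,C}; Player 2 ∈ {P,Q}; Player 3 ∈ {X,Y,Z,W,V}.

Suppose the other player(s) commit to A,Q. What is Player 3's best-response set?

P3 best: {X,W}

u_3(X vs A,Q) = 8
u_3(Y vs A,Q) = 6
u_3(Z vs A,Q) = 0
u_3(W vs A,Q) = 8
u_3(V vs A,Q) = 6
max payoff 8 at {X,W}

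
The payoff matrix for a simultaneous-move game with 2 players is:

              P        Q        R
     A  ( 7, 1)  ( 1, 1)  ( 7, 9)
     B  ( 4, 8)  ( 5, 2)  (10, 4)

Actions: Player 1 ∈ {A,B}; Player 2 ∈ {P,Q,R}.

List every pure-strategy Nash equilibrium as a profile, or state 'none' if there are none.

(A,P): not NE [P2→R gives 9>1]
(A,Q): not NE [P1→B gives 5>1; P2→R gives 9>1]
(A,R): not NE [P1→B gives 10>7]
(B,P): not NE [P1→A gives 7>4]
(B,Q): not NE [P2→P gives 8>2]
(B,R): not NE [P2→P gives 8>4]

Equilibria: none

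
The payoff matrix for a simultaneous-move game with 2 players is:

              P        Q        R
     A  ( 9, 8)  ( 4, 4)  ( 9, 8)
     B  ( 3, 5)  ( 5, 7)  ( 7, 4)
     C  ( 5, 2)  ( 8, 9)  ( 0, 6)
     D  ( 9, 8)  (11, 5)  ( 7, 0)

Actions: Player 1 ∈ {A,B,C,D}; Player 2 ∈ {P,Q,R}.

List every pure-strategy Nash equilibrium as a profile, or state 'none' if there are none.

(A,P): NE
(A,Q): not NE [P1→D gives 11>4; P2→R gives 8>4]
(A,R): NE
(B,P): not NE [P1→D gives 9>3; P2→Q gives 7>5]
(B,Q): not NE [P1→D gives 11>5]
(B,R): not NE [P1→A gives 9>7; P2→Q gives 7>4]
(C,P): not NE [P1→D gives 9>5; P2→Q gives 9>2]
(C,Q): not NE [P1→D gives 11>8]
(C,R): not NE [P1→A gives 9>0; P2→Q gives 9>6]
(D,P): NE
(D,Q): not NE [P2→P gives 8>5]
(D,R): not NE [P1→A gives 9>7; P2→P gives 8>0]

Nash profiles: (A,P), (A,R), (D,P)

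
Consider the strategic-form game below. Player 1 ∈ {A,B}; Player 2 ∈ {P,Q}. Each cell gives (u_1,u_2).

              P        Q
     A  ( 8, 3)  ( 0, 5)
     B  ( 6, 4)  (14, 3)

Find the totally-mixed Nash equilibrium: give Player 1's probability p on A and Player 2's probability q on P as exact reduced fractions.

P1 mixes 1/3 on A; P2 mixes 7/8 on P

P1 indiff ⇒ q·8+(1-q)·0 = q·6+(1-q)·14 ⇒ q(2) = (1-q)(14) ⇒ q = 7/8
P2 indiff ⇒ p·3+(1-p)·4 = p·5+(1-p)·3 ⇒ p(-2) = (1-p)(-1) ⇒ p = 1/3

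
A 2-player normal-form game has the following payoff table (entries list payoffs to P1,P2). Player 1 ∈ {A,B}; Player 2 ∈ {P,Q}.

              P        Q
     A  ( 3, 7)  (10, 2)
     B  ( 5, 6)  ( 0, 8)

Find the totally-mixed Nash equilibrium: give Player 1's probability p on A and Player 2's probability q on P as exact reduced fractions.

p=2/7, q=5/6

P1 indiff ⇒ q·3+(1-q)·10 = q·5+(1-q)·0 ⇒ q(-2) = (1-q)(-10) ⇒ q = 5/6
P2 indiff ⇒ p·7+(1-p)·6 = p·2+(1-p)·8 ⇒ p(5) = (1-p)(2) ⇒ p = 2/7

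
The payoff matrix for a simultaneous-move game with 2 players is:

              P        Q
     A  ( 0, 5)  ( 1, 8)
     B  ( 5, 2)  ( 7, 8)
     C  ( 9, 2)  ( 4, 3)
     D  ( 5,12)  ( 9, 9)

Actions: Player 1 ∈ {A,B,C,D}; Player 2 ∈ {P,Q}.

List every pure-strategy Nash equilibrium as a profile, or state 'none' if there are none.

(A,P): not NE [P1→C gives 9>0; P2→Q gives 8>5]
(A,Q): not NE [P1→D gives 9>1]
(B,P): not NE [P1→C gives 9>5; P2→Q gives 8>2]
(B,Q): not NE [P1→D gives 9>7]
(C,P): not NE [P2→Q gives 3>2]
(C,Q): not NE [P1→D gives 9>4]
(D,P): not NE [P1→C gives 9>5]
(D,Q): not NE [P2→P gives 12>9]

PSNE: ∅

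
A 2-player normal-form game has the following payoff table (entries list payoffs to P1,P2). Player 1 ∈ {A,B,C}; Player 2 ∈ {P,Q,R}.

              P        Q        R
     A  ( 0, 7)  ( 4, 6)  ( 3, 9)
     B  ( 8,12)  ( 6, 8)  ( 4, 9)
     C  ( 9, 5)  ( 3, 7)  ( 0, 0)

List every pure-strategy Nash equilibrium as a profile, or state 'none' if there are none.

No pure NE.

(A,P): not NE [P1→C gives 9>0; P2→R gives 9>7]
(A,Q): not NE [P1→B gives 6>4; P2→R gives 9>6]
(A,R): not NE [P1→B gives 4>3]
(B,P): not NE [P1→C gives 9>8]
(B,Q): not NE [P2→P gives 12>8]
(B,R): not NE [P2→P gives 12>9]
(C,P): not NE [P2→Q gives 7>5]
(C,Q): not NE [P1→B gives 6>3]
(C,R): not NE [P1→B gives 4>0; P2→Q gives 7>0]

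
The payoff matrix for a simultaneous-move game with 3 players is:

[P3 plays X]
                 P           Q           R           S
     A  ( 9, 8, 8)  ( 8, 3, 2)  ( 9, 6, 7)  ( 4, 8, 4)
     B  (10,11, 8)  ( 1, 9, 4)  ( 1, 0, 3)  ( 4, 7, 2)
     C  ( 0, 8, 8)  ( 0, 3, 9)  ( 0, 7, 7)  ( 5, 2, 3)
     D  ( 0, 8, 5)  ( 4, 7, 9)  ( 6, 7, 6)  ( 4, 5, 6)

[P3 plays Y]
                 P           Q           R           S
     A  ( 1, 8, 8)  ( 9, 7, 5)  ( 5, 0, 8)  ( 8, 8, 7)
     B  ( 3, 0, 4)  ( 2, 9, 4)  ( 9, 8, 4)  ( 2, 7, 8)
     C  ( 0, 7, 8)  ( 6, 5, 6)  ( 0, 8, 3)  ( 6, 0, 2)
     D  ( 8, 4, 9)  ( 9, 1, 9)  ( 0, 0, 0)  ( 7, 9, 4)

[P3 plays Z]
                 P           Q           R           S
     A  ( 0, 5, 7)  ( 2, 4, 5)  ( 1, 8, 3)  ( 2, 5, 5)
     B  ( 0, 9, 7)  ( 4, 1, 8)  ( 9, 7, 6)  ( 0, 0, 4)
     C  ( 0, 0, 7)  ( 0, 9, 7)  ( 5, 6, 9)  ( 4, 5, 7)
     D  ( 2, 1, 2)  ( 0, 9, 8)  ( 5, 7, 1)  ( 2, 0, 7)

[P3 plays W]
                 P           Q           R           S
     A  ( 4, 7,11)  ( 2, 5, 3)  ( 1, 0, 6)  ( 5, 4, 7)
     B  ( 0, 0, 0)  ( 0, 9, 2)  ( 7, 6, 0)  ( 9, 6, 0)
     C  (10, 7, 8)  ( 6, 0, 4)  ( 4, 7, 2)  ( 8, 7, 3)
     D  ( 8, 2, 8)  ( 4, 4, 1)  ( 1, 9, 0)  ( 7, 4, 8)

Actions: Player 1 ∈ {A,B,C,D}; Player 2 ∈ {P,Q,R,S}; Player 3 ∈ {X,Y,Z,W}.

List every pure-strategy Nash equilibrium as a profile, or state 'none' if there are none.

PSNE = {(A,S,Y), (B,P,X), (C,P,W)}

(A,P,X): not NE [P1→B gives 10>9; P3→W gives 11>8]
(A,P,Y): not NE [P1→D gives 8>1; P3→W gives 11>8]
(A,P,Z): not NE [P1→D gives 2>0; P2→R gives 8>5; P3→W gives 11>7]
(A,P,W): not NE [P1→C gives 10>4]
(A,Q,X): not NE [P2→S gives 8>3; P3→Z gives 5>2]
(A,Q,Y): not NE [P2→S gives 8>7]
(A,Q,Z): not NE [P1→B gives 4>2; P2→R gives 8>4]
(A,Q,W): not NE [P1→C gives 6>2; P2→P gives 7>5; P3→Z gives 5>3]
(A,R,X): not NE [P2→S gives 8>6; P3→Y gives 8>7]
(A,R,Y): not NE [P1→B gives 9>5; P2→S gives 8>0]
(A,R,Z): not NE [P1→B gives 9>1; P3→Y gives 8>3]
(A,R,W): not NE [P1→B gives 7>1; P2→P gives 7>0; P3→Y gives 8>6]
(A,S,X): not NE [P1→C gives 5>4; P3→W gives 7>4]
(A,S,Y): NE
(A,S,Z): not NE [P1→C gives 4>2; P2→R gives 8>5; P3→W gives 7>5]
(A,S,W): not NE [P1→B gives 9>5; P2→P gives 7>4]
(B,P,X): NE
(B,P,Y): not NE [P1→D gives 8>3; P2→Q gives 9>0; P3→X gives 8>4]
(B,P,Z): not NE [P1→D gives 2>0; P3→X gives 8>7]
(B,P,W): not NE [P1→C gives 10>0; P2→Q gives 9>0; P3→X gives 8>0]
(B,Q,X): not NE [P1→A gives 8>1; P2→P gives 11>9; P3→Z gives 8>4]
(B,Q,Y): not NE [P1→D gives 9>2; P3→Z gives 8>4]
(B,Q,Z): not NE [P2→P gives 9>1]
(B,Q,W): not NE [P1→C gives 6>0; P3→Z gives 8>2]
(B,R,X): not NE [P1→A gives 9>1; P2→P gives 11>0; P3→Z gives 6>3]
(B,R,Y): not NE [P2→Q gives 9>8; P3→Z gives 6>4]
(B,R,Z): not NE [P2→P gives 9>7]
(B,R,W): not NE [P2→Q gives 9>6; P3→Z gives 6>0]
(B,S,X): not NE [P1→C gives 5>4; P2→P gives 11>7; P3→Y gives 8>2]
(B,S,Y): not NE [P1→A gives 8>2; P2→Q gives 9>7]
(B,S,Z): not NE [P1→C gives 4>0; P2→P gives 9>0; P3→Y gives 8>4]
(B,S,W): not NE [P2→Q gives 9>6; P3→Y gives 8>0]
(C,P,X): not NE [P1→B gives 10>0]
(C,P,Y): not NE [P1→D gives 8>0; P2→R gives 8>7]
(C,P,Z): not NE [P1→D gives 2>0; P2→Q gives 9>0; P3→W gives 8>7]
(C,P,W): NE
(C,Q,X): not NE [P1→A gives 8>0; P2→P gives 8>3]
(C,Q,Y): not NE [P1→D gives 9>6; P2→R gives 8>5; P3→X gives 9>6]
(C,Q,Z): not NE [P1→B gives 4>0; P3→X gives 9>7]
(C,Q,W): not NE [P2→S gives 7>0; P3→X gives 9>4]
(C,R,X): not NE [P1→A gives 9>0; P2→P gives 8>7; P3→Z gives 9>7]
(C,R,Y): not NE [P1→B gives 9>0; P3→Z gives 9>3]
(C,R,Z): not NE [P1→B gives 9>5; P2→Q gives 9>6]
(C,R,W): not NE [P1→B gives 7>4; P3→Z gives 9>2]
(C,S,X): not NE [P2→P gives 8>2; P3→Z gives 7>3]
(C,S,Y): not NE [P1→A gives 8>6; P2→R gives 8>0; P3→Z gives 7>2]
(C,S,Z): not NE [P2→Q gives 9>5]
(C,S,W): not NE [P1→B gives 9>8; P3→Z gives 7>3]
(D,P,X): not NE [P1→B gives 10>0; P3→Y gives 9>5]
(D,P,Y): not NE [P2→S gives 9>4]
(D,P,Z): not NE [P2→Q gives 9>1; P3→Y gives 9>2]
(D,P,W): not NE [P1→C gives 10>8; P2→R gives 9>2; P3→Y gives 9>8]
(D,Q,X): not NE [P1→A gives 8>4; P2→P gives 8>7]
(D,Q,Y): not NE [P2→S gives 9>1]
(D,Q,Z): not NE [P1→B gives 4>0; P3→Y gives 9>8]
(D,Q,W): not NE [P1→C gives 6>4; P2→R gives 9>4; P3→Y gives 9>1]
(D,R,X): not NE [P1→A gives 9>6; P2→P gives 8>7]
(D,R,Y): not NE [P1→B gives 9>0; P2→S gives 9>0; P3→X gives 6>0]
(D,R,Z): not NE [P1→B gives 9>5; P2→Q gives 9>7; P3→X gives 6>1]
(D,R,W): not NE [P1→B gives 7>1; P3→X gives 6>0]
(D,S,X): not NE [P1→C gives 5>4; P2→P gives 8>5; P3→W gives 8>6]
(D,S,Y): not NE [P1→A gives 8>7; P3→W gives 8>4]
(D,S,Z): not NE [P1→C gives 4>2; P2→Q gives 9>0; P3→W gives 8>7]
(D,S,W): not NE [P1→B gives 9>7; P2→R gives 9>4]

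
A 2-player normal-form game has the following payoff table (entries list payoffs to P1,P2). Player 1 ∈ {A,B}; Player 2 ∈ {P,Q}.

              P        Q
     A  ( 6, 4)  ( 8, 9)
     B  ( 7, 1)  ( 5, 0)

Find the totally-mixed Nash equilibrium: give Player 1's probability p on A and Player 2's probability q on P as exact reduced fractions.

P1 indiff ⇒ q·6+(1-q)·8 = q·7+(1-q)·5 ⇒ q(-1) = (1-q)(-3) ⇒ q = 3/4
P2 indiff ⇒ p·4+(1-p)·1 = p·9+(1-p)·0 ⇒ p(-5) = (1-p)(-1) ⇒ p = 1/6

(p,q) = (1/6, 3/4)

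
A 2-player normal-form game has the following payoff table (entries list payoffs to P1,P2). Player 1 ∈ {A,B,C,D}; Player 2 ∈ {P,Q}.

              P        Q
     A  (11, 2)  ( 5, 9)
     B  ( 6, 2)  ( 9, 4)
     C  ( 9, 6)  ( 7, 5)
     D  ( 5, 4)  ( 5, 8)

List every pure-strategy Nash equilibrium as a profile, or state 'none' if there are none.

(A,P): not NE [P2→Q gives 9>2]
(A,Q): not NE [P1→B gives 9>5]
(B,P): not NE [P1→A gives 11>6; P2→Q gives 4>2]
(B,Q): NE
(C,P): not NE [P1→A gives 11>9]
(C,Q): not NE [P1→B gives 9>7; P2→P gives 6>5]
(D,P): not NE [P1→A gives 11>5; P2→Q gives 8>4]
(D,Q): not NE [P1→B gives 9>5]

PSNE = {(B,Q)}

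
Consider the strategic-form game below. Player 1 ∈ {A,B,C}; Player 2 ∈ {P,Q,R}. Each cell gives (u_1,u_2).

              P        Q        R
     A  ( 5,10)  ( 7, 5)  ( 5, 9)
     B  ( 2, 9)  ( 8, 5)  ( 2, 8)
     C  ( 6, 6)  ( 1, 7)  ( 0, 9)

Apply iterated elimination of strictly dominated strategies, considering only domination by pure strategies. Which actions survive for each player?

IESDS → P1:{A,C} P2:{P,R}

P2 drop Q (R beats it: A:9>5 B:8>5 C:9>7)
P1 drop B (A beats it: P:5>2 R:5>2)
P1→{A,C} P2→{P,R}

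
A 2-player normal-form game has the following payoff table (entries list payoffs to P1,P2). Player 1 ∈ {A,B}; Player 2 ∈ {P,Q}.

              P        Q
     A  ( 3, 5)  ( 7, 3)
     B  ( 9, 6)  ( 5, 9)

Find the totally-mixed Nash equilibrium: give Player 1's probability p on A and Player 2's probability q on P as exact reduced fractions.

P1 indiff ⇒ q·3+(1-q)·7 = q·9+(1-q)·5 ⇒ q(-6) = (1-q)(-2) ⇒ q = 1/4
P2 indiff ⇒ p·5+(1-p)·6 = p·3+(1-p)·9 ⇒ p(2) = (1-p)(3) ⇒ p = 3/5

(p,q) = (3/5, 1/4)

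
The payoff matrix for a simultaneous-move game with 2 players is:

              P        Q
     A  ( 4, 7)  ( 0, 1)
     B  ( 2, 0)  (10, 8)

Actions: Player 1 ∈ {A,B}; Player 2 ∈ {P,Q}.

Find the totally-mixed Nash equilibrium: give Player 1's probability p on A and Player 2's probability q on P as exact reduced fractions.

P1 indiff ⇒ q·4+(1-q)·0 = q·2+(1-q)·10 ⇒ q(2) = (1-q)(10) ⇒ q = 5/6
P2 indiff ⇒ p·7+(1-p)·0 = p·1+(1-p)·8 ⇒ p(6) = (1-p)(8) ⇒ p = 4/7

P1 mixes 4/7 on A; P2 mixes 5/6 on P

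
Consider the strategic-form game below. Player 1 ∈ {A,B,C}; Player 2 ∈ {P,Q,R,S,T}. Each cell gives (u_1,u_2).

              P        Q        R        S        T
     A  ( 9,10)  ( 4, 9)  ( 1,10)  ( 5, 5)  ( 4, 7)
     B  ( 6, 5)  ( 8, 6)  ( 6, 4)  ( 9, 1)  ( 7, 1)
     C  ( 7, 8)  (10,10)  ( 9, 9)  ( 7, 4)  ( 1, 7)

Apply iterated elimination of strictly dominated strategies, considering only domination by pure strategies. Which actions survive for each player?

Survivors P1:{A,C} P2:{P,Q,R}

P2 drop S (P beats it: A:10>5 B:5>1 C:8>4)
P2 drop T (P beats it: A:10>7 B:5>1 C:8>7)
P1 drop B (C beats it: P:7>6 Q:10>8 R:9>6)
P1→{A,C} P2→{P,Q,R}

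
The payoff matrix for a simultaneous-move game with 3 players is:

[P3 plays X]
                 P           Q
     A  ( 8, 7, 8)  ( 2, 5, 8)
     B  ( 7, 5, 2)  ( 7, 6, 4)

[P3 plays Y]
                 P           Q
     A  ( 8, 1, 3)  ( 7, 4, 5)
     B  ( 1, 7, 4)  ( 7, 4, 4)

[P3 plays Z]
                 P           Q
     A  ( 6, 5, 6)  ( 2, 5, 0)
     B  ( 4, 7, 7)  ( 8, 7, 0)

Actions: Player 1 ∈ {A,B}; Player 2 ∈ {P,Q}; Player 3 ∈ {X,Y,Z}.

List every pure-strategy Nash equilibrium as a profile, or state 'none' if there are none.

(A,P,X): NE
(A,P,Y): not NE [P2→Q gives 4>1; P3→X gives 8>3]
(A,P,Z): not NE [P3→X gives 8>6]
(A,Q,X): not NE [P1→B gives 7>2; P2→P gives 7>5]
(A,Q,Y): not NE [P3→X gives 8>5]
(A,Q,Z): not NE [P1→B gives 8>2; P3→X gives 8>0]
(B,P,X): not NE [P1→A gives 8>7; P2→Q gives 6>5; P3→Z gives 7>2]
(B,P,Y): not NE [P1→A gives 8>1; P3→Z gives 7>4]
(B,P,Z): not NE [P1→A gives 6>4]
(B,Q,X): NE
(B,Q,Y): not NE [P2→P gives 7>4]
(B,Q,Z): not NE [P3→Y gives 4>0]

Nash profiles: (A,P,X), (B,Q,X)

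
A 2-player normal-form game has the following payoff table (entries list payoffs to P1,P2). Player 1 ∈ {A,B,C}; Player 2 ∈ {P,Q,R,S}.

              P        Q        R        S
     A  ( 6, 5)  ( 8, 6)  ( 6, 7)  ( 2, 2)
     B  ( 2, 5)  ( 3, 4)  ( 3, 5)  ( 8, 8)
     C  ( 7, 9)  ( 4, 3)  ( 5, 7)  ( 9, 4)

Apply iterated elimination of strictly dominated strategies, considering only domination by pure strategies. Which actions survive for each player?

P1 drop B (C beats it: P:7>2 Q:4>3 R:5>3 S:9>8)
P2 drop Q (R beats it: A:7>6 C:7>3)
P2 drop S (P beats it: A:5>2 C:9>4)
P1→{A,C} P2→{P,R}

IESDS → P1:{A,C} P2:{P,R}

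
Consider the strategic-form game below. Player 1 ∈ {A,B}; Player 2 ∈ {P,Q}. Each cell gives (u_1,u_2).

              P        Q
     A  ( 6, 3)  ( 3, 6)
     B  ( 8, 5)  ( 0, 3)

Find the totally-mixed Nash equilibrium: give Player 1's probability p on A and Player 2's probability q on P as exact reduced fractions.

p=2/5, q=3/5

P1 indiff ⇒ q·6+(1-q)·3 = q·8+(1-q)·0 ⇒ q(-2) = (1-q)(-3) ⇒ q = 3/5
P2 indiff ⇒ p·3+(1-p)·5 = p·6+(1-p)·3 ⇒ p(-3) = (1-p)(-2) ⇒ p = 2/5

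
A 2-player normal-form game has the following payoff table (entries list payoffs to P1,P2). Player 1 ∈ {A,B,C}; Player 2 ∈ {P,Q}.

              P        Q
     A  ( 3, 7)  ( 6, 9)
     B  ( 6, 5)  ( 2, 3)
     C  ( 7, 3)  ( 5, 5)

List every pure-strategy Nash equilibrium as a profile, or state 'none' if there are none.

Nash profiles: (A,Q)

(A,P): not NE [P1→C gives 7>3; P2→Q gives 9>7]
(A,Q): NE
(B,P): not NE [P1→C gives 7>6]
(B,Q): not NE [P1→A gives 6>2; P2→P gives 5>3]
(C,P): not NE [P2→Q gives 5>3]
(C,Q): not NE [P1→A gives 6>5]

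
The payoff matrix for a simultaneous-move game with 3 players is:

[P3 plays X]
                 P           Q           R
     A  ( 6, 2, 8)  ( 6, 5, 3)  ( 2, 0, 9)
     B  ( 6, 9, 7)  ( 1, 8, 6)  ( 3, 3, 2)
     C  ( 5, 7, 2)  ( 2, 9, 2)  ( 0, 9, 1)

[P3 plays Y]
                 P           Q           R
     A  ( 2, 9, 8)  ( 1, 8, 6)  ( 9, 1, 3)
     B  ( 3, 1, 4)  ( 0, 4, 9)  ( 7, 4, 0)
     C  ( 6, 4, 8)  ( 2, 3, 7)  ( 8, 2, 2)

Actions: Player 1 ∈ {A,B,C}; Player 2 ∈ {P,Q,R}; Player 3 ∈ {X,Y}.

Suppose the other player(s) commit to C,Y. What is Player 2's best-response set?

P2 best: {P}

u_2(P vs C,Y) = 4
u_2(Q vs C,Y) = 3
u_2(R vs C,Y) = 2
max payoff 4 at {P}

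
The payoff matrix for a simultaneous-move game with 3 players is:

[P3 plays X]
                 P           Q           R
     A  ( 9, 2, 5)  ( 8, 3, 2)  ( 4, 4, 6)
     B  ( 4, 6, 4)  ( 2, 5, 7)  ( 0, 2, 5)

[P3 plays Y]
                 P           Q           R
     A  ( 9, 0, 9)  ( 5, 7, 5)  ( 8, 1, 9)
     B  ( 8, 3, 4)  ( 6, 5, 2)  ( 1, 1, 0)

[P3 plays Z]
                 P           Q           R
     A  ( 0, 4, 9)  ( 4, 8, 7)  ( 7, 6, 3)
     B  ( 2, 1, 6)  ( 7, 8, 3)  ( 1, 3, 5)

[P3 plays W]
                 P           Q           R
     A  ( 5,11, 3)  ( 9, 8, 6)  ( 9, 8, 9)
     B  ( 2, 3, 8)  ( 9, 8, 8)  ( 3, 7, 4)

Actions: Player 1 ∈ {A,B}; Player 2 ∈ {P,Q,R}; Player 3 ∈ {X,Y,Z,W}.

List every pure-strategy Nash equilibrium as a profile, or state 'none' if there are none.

PSNE = {(B,Q,W)}

(A,P,X): not NE [P2→R gives 4>2; P3→Z gives 9>5]
(A,P,Y): not NE [P2→Q gives 7>0]
(A,P,Z): not NE [P1→B gives 2>0; P2→Q gives 8>4]
(A,P,W): not NE [P3→Z gives 9>3]
(A,Q,X): not NE [P2→R gives 4>3; P3→Z gives 7>2]
(A,Q,Y): not NE [P1→B gives 6>5; P3→Z gives 7>5]
(A,Q,Z): not NE [P1→B gives 7>4]
(A,Q,W): not NE [P2→P gives 11>8; P3→Z gives 7>6]
(A,R,X): not NE [P3→W gives 9>6]
(A,R,Y): not NE [P2→Q gives 7>1]
(A,R,Z): not NE [P2→Q gives 8>6; P3→W gives 9>3]
(A,R,W): not NE [P2→P gives 11>8]
(B,P,X): not NE [P1→A gives 9>4; P3→W gives 8>4]
(B,P,Y): not NE [P1→A gives 9>8; P2→Q gives 5>3; P3→W gives 8>4]
(B,P,Z): not NE [P2→Q gives 8>1; P3→W gives 8>6]
(B,P,W): not NE [P1→A gives 5>2; P2→Q gives 8>3]
(B,Q,X): not NE [P1→A gives 8>2; P2→P gives 6>5; P3→W gives 8>7]
(B,Q,Y): not NE [P3→W gives 8>2]
(B,Q,Z): not NE [P3→W gives 8>3]
(B,Q,W): NE
(B,R,X): not NE [P1→A gives 4>0; P2→P gives 6>2]
(B,R,Y): not NE [P1→A gives 8>1; P2→Q gives 5>1; P3→Z gives 5>0]
(B,R,Z): not NE [P1→A gives 7>1; P2→Q gives 8>3]
(B,R,W): not NE [P1→A gives 9>3; P2→Q gives 8>7; P3→Z gives 5>4]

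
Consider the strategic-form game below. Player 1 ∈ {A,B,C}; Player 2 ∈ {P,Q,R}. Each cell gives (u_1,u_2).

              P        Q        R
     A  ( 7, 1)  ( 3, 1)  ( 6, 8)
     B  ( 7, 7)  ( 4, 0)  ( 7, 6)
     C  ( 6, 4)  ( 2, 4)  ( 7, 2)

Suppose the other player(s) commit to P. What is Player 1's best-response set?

BR_1 = {A,B}

u_1(A vs P) = 7
u_1(B vs P) = 7
u_1(C vs P) = 6
max payoff 7 at {A,B}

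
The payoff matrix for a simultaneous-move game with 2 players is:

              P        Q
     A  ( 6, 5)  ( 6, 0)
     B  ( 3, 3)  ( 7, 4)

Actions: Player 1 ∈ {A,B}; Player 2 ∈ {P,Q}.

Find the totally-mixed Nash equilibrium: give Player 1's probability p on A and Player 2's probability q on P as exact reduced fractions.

P1 indiff ⇒ q·6+(1-q)·6 = q·3+(1-q)·7 ⇒ q(3) = (1-q)(1) ⇒ q = 1/4
P2 indiff ⇒ p·5+(1-p)·3 = p·0+(1-p)·4 ⇒ p(5) = (1-p)(1) ⇒ p = 1/6

P1 mixes 1/6 on A; P2 mixes 1/4 on P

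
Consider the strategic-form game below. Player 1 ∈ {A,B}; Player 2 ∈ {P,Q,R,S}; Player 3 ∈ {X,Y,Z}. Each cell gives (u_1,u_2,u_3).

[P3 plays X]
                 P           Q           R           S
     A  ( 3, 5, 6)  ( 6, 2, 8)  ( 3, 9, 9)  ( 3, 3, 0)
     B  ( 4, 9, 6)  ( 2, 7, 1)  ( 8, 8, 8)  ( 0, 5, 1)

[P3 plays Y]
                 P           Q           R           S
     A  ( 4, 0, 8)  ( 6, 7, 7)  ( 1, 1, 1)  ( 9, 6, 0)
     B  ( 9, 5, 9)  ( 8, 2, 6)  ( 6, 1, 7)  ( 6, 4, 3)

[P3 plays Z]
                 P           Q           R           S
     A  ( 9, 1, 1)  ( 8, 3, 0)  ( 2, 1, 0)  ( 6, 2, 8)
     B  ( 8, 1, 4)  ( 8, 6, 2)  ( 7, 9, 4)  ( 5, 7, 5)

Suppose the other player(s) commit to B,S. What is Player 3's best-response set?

u_3(X vs B,S) = 1
u_3(Y vs B,S) = 3
u_3(Z vs B,S) = 5
max payoff 5 at {Z}

P3 best: {Z}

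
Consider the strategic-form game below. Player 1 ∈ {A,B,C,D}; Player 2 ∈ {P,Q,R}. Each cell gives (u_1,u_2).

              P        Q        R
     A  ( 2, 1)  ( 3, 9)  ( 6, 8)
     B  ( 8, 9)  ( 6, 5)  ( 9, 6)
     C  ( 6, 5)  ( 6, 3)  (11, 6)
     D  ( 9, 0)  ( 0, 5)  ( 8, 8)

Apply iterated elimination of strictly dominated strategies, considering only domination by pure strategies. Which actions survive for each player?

P1 drop A (B beats it: P:8>2 Q:6>3 R:9>6)
P2 drop Q (R beats it: B:6>5 C:6>3 D:8>5)
P1→{B,C,D} P2→{P,R}

Remaining: P1:{B,C,D} P2:{P,R}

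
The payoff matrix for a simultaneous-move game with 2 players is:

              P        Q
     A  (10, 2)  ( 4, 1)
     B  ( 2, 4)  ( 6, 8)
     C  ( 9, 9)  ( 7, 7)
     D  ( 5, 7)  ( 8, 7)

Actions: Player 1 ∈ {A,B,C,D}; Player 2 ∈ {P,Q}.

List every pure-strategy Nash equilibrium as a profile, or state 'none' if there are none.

(A,P): NE
(A,Q): not NE [P1→D gives 8>4; P2→P gives 2>1]
(B,P): not NE [P1→A gives 10>2; P2→Q gives 8>4]
(B,Q): not NE [P1→D gives 8>6]
(C,P): not NE [P1→A gives 10>9]
(C,Q): not NE [P1→D gives 8>7; P2→P gives 9>7]
(D,P): not NE [P1→A gives 10>5]
(D,Q): NE

PSNE = {(A,P), (D,Q)}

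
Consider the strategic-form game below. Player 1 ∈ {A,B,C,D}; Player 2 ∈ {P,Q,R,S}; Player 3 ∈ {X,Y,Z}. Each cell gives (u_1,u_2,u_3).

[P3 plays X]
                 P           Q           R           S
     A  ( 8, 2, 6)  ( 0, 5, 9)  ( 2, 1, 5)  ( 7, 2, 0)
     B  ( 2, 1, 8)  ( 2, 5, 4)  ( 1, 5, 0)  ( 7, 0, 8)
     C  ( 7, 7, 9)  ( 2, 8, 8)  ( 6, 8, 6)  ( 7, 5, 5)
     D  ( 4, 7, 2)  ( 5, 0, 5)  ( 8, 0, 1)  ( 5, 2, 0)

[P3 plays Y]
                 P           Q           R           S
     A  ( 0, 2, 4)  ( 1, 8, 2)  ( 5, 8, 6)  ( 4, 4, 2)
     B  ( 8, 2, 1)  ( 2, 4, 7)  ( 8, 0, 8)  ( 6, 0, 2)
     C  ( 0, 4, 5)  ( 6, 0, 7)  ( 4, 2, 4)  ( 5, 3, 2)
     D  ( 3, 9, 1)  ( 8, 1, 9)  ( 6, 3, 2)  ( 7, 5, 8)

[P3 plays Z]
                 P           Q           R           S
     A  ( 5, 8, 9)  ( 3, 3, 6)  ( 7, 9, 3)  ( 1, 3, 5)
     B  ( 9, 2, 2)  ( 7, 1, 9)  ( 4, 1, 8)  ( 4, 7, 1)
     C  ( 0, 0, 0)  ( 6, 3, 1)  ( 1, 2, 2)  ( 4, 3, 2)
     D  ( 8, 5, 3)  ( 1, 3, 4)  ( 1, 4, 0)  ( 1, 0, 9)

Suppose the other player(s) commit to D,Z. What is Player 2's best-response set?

u_2(P vs D,Z) = 5
u_2(Q vs D,Z) = 3
u_2(R vs D,Z) = 4
u_2(S vs D,Z) = 0
max payoff 5 at {P}

P2 best: {P}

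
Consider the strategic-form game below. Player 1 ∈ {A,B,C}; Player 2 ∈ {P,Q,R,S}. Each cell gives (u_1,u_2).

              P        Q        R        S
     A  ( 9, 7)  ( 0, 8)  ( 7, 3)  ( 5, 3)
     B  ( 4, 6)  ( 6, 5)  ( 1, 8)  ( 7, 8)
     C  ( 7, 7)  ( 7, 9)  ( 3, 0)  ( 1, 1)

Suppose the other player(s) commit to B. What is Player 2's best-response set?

u_2(P vs B) = 6
u_2(Q vs B) = 5
u_2(R vs B) = 8
u_2(S vs B) = 8
max payoff 8 at {R,S}

P2 best: {R,S}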